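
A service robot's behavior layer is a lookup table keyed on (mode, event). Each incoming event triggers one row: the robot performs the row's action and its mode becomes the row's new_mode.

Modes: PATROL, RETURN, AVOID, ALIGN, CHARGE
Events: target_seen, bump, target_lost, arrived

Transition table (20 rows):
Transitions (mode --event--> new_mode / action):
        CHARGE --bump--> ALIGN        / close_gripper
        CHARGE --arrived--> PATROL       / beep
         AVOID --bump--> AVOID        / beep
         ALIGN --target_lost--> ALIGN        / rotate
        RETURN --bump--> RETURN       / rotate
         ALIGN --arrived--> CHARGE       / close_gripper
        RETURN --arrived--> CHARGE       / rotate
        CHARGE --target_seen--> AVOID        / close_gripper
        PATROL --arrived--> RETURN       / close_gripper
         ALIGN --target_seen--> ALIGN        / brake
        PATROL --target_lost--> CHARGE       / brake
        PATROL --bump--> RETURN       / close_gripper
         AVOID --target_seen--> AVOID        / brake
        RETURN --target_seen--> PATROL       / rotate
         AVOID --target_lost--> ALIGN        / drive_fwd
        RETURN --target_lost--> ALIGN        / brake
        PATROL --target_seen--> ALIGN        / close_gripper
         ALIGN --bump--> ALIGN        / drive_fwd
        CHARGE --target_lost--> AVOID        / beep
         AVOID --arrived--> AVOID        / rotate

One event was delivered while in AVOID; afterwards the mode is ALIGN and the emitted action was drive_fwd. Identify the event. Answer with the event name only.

target_lost

try target_seen: (AVOID, target_seen) → (AVOID, brake)
try bump: (AVOID, bump) → (AVOID, beep)
try target_lost: (AVOID, target_lost) → (ALIGN, drive_fwd)  ← matches
try arrived: (AVOID, arrived) → (AVOID, rotate)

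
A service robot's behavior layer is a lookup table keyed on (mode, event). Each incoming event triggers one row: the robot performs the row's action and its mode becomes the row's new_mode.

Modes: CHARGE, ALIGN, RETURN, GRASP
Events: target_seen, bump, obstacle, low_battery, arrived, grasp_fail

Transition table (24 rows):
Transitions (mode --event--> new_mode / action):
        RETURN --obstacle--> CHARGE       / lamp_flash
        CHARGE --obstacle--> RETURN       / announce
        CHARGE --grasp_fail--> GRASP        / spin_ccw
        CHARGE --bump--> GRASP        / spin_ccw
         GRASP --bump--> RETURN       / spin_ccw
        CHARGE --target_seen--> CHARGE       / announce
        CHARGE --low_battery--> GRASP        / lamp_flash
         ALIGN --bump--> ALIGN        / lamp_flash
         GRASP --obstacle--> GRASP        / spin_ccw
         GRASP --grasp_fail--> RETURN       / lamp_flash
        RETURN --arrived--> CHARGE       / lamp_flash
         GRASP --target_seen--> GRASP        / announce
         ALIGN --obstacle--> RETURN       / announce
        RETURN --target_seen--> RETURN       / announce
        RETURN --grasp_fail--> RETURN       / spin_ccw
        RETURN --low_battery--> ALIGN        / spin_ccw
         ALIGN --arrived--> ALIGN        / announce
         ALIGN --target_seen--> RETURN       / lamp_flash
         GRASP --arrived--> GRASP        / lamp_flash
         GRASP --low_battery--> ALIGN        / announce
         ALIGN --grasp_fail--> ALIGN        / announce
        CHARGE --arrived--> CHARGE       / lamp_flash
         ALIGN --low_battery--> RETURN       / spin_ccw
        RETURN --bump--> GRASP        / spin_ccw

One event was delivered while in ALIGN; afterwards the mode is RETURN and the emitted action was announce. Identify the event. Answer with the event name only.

obstacle

try target_seen: (ALIGN, target_seen) → (RETURN, lamp_flash)
try bump: (ALIGN, bump) → (ALIGN, lamp_flash)
try obstacle: (ALIGN, obstacle) → (RETURN, announce)  ← matches
try low_battery: (ALIGN, low_battery) → (RETURN, spin_ccw)
try arrived: (ALIGN, arrived) → (ALIGN, announce)
try grasp_fail: (ALIGN, grasp_fail) → (ALIGN, announce)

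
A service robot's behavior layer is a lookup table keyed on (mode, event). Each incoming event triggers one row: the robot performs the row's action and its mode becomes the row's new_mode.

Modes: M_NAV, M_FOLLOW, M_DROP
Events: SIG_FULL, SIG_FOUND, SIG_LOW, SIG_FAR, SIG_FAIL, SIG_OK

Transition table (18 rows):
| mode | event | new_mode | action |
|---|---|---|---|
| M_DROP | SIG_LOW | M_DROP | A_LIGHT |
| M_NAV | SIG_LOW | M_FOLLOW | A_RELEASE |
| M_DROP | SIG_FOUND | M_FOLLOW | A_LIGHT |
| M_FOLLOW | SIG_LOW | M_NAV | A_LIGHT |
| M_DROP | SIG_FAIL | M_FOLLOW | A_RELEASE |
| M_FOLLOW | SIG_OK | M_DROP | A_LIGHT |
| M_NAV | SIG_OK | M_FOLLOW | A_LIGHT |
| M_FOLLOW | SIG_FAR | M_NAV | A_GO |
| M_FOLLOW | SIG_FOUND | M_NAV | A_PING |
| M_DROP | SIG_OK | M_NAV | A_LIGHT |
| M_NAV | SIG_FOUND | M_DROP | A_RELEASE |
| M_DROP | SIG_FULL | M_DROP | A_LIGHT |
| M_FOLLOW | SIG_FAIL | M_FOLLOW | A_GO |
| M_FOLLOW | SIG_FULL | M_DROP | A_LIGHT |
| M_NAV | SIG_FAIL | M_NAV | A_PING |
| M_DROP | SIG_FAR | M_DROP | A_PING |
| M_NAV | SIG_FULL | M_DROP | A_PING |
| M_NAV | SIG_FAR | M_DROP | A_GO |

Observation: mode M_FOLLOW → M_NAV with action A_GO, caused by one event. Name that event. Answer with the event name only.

try SIG_FULL: (M_FOLLOW, SIG_FULL) → (M_DROP, A_LIGHT)
try SIG_FOUND: (M_FOLLOW, SIG_FOUND) → (M_NAV, A_PING)
try SIG_LOW: (M_FOLLOW, SIG_LOW) → (M_NAV, A_LIGHT)
try SIG_FAR: (M_FOLLOW, SIG_FAR) → (M_NAV, A_GO)  ← matches
try SIG_FAIL: (M_FOLLOW, SIG_FAIL) → (M_FOLLOW, A_GO)
try SIG_OK: (M_FOLLOW, SIG_OK) → (M_DROP, A_LIGHT)

SIG_FAR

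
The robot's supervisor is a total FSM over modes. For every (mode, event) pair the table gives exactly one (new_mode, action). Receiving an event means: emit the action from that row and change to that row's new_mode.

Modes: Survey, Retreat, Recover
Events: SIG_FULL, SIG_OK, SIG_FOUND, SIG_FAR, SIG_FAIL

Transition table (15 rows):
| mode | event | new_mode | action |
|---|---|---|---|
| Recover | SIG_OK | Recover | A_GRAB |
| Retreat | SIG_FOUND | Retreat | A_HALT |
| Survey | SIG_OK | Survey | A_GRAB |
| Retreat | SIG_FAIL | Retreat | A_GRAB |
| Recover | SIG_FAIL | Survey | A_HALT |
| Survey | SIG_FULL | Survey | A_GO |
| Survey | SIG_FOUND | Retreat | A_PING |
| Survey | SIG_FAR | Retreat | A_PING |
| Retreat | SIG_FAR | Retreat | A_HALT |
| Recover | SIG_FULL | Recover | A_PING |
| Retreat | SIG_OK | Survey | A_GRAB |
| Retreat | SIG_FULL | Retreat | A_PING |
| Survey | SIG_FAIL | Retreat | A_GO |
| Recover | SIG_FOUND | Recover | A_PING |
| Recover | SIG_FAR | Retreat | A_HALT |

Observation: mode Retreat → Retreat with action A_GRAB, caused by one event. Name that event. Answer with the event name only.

SIG_FAIL

try SIG_FULL: (Retreat, SIG_FULL) → (Retreat, A_PING)
try SIG_OK: (Retreat, SIG_OK) → (Survey, A_GRAB)
try SIG_FOUND: (Retreat, SIG_FOUND) → (Retreat, A_HALT)
try SIG_FAR: (Retreat, SIG_FAR) → (Retreat, A_HALT)
try SIG_FAIL: (Retreat, SIG_FAIL) → (Retreat, A_GRAB)  ← matches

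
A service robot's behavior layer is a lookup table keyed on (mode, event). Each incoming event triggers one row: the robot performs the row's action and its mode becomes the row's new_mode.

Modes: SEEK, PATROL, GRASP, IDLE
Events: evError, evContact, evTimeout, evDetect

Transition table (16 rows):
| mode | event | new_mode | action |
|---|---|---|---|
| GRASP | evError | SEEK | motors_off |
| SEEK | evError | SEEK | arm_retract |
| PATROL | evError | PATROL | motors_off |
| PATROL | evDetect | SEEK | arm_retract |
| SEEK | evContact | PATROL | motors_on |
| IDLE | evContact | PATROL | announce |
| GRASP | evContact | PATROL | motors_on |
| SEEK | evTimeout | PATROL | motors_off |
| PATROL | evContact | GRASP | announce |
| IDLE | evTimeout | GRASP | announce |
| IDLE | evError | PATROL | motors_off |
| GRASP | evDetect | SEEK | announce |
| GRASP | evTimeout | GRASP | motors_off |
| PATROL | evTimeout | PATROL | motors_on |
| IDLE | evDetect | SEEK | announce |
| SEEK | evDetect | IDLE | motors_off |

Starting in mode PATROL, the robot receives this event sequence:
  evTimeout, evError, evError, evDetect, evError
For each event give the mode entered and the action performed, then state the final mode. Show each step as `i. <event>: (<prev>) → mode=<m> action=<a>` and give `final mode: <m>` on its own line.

1. evTimeout: (PATROL) → mode=PATROL action=motors_on
2. evError: (PATROL) → mode=PATROL action=motors_off
3. evError: (PATROL) → mode=PATROL action=motors_off
4. evDetect: (PATROL) → mode=SEEK action=arm_retract
5. evError: (SEEK) → mode=SEEK action=arm_retract

final mode: SEEK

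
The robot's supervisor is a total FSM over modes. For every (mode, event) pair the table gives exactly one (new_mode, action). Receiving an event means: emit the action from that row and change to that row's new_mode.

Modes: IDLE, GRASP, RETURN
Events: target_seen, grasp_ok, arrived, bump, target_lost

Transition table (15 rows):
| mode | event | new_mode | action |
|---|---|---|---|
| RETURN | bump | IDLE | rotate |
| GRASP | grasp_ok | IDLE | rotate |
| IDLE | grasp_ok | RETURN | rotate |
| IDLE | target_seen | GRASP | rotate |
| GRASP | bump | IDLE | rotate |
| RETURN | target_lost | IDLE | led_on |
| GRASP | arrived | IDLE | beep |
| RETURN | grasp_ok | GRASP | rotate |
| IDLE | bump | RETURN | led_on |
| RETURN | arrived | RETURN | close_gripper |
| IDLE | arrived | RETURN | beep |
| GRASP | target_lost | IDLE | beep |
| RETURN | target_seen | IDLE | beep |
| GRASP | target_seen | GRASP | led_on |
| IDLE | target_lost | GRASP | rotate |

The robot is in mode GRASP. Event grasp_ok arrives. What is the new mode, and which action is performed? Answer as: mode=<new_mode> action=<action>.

mode=IDLE action=rotate

current mode = GRASP; filter table to that mode:
  (GRASP, grasp_ok) → (IDLE, rotate)  ← event matches
  (GRASP, bump) → (IDLE, rotate)
  (GRASP, arrived) → (IDLE, beep)
  (GRASP, target_lost) → (IDLE, beep)
  (GRASP, target_seen) → (GRASP, led_on)
event = grasp_ok selects (IDLE, rotate)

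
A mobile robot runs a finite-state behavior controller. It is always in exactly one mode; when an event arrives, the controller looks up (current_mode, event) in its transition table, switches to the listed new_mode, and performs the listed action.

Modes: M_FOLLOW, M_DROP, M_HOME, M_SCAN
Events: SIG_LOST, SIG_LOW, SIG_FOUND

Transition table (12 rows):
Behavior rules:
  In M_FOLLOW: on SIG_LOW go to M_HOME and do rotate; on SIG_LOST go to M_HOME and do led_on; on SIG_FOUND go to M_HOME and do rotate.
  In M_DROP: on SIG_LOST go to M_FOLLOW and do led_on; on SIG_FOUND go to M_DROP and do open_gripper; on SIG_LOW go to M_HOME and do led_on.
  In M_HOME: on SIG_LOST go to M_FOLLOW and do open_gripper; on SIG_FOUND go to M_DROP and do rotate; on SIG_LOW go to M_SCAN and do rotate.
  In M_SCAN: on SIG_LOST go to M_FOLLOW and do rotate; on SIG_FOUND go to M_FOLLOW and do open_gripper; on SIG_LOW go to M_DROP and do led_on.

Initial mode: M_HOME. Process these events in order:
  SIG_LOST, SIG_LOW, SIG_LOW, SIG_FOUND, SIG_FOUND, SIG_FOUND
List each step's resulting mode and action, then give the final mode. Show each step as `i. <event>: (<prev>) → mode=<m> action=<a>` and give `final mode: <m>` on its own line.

final mode: M_DROP

1. SIG_LOST: (M_HOME) → mode=M_FOLLOW action=open_gripper
2. SIG_LOW: (M_FOLLOW) → mode=M_HOME action=rotate
3. SIG_LOW: (M_HOME) → mode=M_SCAN action=rotate
4. SIG_FOUND: (M_SCAN) → mode=M_FOLLOW action=open_gripper
5. SIG_FOUND: (M_FOLLOW) → mode=M_HOME action=rotate
6. SIG_FOUND: (M_HOME) → mode=M_DROP action=rotate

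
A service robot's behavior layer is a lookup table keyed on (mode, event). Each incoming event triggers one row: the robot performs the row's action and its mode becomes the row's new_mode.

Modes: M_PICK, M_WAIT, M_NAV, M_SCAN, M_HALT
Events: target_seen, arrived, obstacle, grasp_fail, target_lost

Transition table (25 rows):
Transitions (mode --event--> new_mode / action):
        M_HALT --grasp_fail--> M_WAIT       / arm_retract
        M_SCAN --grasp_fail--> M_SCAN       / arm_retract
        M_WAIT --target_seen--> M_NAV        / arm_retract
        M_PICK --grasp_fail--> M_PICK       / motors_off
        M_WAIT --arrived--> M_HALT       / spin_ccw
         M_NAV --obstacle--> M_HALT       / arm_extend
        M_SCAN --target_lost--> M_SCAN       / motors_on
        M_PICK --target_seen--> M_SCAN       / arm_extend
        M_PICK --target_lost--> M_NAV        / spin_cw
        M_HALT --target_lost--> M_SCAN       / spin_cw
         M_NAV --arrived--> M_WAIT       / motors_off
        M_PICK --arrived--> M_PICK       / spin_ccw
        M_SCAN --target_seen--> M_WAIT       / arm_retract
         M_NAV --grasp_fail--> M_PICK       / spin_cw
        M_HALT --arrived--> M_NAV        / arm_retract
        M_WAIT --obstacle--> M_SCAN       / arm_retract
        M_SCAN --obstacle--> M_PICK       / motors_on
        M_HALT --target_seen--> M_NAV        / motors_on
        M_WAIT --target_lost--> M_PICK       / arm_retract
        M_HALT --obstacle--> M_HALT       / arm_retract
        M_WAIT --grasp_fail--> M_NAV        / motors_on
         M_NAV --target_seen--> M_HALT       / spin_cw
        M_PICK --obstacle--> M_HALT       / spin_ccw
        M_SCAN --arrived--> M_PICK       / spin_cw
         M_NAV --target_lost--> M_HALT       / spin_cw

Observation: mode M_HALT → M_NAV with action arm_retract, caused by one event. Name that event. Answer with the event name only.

arrived

try target_seen: (M_HALT, target_seen) → (M_NAV, motors_on)
try arrived: (M_HALT, arrived) → (M_NAV, arm_retract)  ← matches
try obstacle: (M_HALT, obstacle) → (M_HALT, arm_retract)
try grasp_fail: (M_HALT, grasp_fail) → (M_WAIT, arm_retract)
try target_lost: (M_HALT, target_lost) → (M_SCAN, spin_cw)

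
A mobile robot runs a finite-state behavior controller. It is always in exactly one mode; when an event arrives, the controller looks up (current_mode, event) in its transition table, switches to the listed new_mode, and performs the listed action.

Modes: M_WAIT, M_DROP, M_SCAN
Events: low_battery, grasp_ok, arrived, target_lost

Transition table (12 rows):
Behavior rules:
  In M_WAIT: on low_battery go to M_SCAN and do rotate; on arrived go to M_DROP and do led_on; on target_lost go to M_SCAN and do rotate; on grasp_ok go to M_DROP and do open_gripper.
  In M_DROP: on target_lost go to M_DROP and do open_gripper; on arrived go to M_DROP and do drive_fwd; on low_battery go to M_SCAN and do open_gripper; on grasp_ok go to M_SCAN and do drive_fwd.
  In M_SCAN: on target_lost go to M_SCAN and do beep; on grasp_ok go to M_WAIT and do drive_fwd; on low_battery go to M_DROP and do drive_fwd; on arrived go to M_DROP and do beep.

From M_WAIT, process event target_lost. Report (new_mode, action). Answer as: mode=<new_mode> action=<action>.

current mode = M_WAIT; filter table to that mode:
  (M_WAIT, low_battery) → (M_SCAN, rotate)
  (M_WAIT, arrived) → (M_DROP, led_on)
  (M_WAIT, target_lost) → (M_SCAN, rotate)  ← event matches
  (M_WAIT, grasp_ok) → (M_DROP, open_gripper)
event = target_lost selects (M_SCAN, rotate)

mode=M_SCAN action=rotate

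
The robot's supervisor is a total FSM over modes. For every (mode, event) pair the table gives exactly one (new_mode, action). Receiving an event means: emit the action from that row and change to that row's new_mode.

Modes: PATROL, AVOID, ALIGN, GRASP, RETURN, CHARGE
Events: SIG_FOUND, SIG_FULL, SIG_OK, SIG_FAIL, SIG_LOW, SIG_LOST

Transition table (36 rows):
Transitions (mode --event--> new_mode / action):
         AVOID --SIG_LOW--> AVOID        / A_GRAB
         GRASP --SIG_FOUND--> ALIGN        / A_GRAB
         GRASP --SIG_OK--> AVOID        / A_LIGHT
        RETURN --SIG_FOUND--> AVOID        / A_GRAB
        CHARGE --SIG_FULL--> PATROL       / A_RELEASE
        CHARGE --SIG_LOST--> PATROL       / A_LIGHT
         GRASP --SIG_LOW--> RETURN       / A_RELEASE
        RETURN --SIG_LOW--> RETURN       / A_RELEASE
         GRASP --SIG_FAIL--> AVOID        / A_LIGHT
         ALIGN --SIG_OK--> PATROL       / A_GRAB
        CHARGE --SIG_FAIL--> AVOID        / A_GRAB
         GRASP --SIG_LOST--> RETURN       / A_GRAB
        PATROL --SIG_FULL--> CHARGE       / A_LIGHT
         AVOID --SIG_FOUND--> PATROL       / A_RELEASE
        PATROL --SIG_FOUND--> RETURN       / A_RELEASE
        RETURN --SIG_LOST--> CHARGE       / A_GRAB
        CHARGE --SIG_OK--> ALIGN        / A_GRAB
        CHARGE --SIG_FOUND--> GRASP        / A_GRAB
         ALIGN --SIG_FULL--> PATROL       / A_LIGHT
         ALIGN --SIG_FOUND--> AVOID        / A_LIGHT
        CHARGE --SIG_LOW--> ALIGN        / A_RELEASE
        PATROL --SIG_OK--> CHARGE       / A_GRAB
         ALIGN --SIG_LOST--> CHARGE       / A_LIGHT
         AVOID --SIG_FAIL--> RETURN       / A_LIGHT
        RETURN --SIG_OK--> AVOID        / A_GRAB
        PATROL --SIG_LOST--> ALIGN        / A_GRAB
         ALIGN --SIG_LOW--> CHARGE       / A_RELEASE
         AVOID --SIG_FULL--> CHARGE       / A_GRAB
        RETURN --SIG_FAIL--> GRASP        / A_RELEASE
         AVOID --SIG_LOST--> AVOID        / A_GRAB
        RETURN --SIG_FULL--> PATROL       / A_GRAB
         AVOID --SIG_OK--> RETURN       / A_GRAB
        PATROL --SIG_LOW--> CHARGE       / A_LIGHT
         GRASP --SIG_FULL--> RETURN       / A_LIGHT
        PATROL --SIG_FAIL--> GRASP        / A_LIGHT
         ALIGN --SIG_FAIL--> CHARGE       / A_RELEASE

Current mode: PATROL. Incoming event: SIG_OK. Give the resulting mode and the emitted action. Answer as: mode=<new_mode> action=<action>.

current mode = PATROL; filter table to that mode:
  (PATROL, SIG_FULL) → (CHARGE, A_LIGHT)
  (PATROL, SIG_FOUND) → (RETURN, A_RELEASE)
  (PATROL, SIG_OK) → (CHARGE, A_GRAB)  ← event matches
  (PATROL, SIG_LOST) → (ALIGN, A_GRAB)
  (PATROL, SIG_LOW) → (CHARGE, A_LIGHT)
  (PATROL, SIG_FAIL) → (GRASP, A_LIGHT)
event = SIG_OK selects (CHARGE, A_GRAB)

mode=CHARGE action=A_GRAB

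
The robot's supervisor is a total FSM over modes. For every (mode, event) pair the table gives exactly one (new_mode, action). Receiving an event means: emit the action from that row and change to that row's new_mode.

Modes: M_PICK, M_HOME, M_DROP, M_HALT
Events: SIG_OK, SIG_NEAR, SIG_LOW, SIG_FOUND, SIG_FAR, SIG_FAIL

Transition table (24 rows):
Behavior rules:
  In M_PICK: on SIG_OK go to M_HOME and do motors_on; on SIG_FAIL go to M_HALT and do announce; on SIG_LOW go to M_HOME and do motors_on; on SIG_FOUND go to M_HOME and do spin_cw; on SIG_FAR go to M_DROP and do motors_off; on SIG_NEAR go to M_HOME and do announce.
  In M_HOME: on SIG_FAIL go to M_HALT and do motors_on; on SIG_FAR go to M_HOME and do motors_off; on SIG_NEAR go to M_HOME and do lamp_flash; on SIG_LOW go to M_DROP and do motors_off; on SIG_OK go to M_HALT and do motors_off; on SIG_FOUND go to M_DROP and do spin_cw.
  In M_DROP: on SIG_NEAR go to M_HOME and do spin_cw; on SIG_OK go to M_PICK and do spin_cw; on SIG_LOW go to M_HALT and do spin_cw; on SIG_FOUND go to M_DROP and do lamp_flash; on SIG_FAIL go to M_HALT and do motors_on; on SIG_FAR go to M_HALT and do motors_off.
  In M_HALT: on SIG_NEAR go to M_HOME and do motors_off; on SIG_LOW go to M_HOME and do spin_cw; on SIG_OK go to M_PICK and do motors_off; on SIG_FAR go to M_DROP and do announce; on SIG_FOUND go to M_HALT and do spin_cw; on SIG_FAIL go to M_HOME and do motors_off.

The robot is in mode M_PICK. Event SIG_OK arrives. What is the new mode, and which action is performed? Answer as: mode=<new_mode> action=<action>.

mode=M_HOME action=motors_on

current mode = M_PICK; filter table to that mode:
  (M_PICK, SIG_OK) → (M_HOME, motors_on)  ← event matches
  (M_PICK, SIG_FAIL) → (M_HALT, announce)
  (M_PICK, SIG_LOW) → (M_HOME, motors_on)
  (M_PICK, SIG_FOUND) → (M_HOME, spin_cw)
  (M_PICK, SIG_FAR) → (M_DROP, motors_off)
  (M_PICK, SIG_NEAR) → (M_HOME, announce)
event = SIG_OK selects (M_HOME, motors_on)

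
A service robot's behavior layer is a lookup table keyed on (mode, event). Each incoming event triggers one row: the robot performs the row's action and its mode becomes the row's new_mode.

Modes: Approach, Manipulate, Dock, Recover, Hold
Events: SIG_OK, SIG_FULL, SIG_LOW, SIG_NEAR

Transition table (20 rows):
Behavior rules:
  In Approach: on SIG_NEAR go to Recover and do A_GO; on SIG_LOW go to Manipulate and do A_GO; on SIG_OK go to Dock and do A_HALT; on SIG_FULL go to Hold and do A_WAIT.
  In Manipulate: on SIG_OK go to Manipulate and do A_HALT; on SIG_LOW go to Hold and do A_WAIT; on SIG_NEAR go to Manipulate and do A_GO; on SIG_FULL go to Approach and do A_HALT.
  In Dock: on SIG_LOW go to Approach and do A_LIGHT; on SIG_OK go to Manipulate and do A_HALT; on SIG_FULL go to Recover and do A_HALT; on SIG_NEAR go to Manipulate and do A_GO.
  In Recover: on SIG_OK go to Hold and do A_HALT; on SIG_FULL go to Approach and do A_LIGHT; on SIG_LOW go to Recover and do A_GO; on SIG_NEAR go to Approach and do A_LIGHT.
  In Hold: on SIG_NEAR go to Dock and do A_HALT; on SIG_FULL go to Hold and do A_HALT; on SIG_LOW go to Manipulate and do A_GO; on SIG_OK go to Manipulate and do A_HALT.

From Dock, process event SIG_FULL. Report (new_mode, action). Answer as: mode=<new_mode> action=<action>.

current mode = Dock; filter table to that mode:
  (Dock, SIG_LOW) → (Approach, A_LIGHT)
  (Dock, SIG_OK) → (Manipulate, A_HALT)
  (Dock, SIG_FULL) → (Recover, A_HALT)  ← event matches
  (Dock, SIG_NEAR) → (Manipulate, A_GO)
event = SIG_FULL selects (Recover, A_HALT)

mode=Recover action=A_HALT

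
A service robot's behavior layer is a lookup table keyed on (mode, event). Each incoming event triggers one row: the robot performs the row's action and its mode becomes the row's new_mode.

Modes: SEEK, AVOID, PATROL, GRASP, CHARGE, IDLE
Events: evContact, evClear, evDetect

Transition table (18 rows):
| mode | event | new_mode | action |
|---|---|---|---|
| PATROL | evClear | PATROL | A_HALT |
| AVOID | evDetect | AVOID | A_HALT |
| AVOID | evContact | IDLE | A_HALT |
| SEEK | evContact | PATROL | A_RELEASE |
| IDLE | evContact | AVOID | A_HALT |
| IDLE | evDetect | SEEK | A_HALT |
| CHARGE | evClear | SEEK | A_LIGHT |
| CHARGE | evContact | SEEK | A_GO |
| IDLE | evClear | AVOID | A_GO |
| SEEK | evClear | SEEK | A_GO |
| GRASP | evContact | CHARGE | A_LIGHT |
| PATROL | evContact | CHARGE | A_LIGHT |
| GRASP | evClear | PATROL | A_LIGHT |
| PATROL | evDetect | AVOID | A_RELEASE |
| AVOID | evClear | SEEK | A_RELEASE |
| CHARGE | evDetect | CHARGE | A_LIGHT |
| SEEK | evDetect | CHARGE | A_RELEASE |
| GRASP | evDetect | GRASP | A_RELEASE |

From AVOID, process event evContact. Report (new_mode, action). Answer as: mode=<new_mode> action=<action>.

mode=IDLE action=A_HALT

current mode = AVOID; filter table to that mode:
  (AVOID, evDetect) → (AVOID, A_HALT)
  (AVOID, evContact) → (IDLE, A_HALT)  ← event matches
  (AVOID, evClear) → (SEEK, A_RELEASE)
event = evContact selects (IDLE, A_HALT)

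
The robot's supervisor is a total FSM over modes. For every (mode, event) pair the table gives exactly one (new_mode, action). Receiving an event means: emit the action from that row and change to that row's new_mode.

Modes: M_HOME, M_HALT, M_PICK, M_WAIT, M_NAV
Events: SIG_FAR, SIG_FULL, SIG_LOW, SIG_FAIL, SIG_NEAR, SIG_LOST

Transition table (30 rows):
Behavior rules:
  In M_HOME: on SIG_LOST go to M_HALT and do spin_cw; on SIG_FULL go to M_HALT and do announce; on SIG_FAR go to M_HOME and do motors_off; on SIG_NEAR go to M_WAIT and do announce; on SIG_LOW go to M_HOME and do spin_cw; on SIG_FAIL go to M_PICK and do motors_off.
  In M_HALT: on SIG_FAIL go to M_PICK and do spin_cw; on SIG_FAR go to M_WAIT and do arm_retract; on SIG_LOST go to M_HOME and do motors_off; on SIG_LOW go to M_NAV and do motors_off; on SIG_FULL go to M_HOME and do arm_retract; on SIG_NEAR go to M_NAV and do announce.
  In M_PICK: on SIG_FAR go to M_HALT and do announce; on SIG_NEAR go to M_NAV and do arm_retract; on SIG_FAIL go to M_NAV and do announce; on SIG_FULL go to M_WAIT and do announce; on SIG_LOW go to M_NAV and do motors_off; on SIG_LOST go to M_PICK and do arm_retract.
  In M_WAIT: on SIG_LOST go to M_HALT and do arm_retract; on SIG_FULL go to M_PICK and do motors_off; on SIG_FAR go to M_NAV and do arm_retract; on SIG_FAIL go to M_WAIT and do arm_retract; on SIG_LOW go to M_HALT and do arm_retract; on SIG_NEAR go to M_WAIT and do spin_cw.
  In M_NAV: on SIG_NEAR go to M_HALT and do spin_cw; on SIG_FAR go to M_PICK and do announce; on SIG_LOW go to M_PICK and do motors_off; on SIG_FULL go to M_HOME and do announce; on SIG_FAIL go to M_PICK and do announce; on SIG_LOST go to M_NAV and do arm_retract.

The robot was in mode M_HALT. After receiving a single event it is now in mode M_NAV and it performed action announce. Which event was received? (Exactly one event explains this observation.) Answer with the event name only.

try SIG_FAR: (M_HALT, SIG_FAR) → (M_WAIT, arm_retract)
try SIG_FULL: (M_HALT, SIG_FULL) → (M_HOME, arm_retract)
try SIG_LOW: (M_HALT, SIG_LOW) → (M_NAV, motors_off)
try SIG_FAIL: (M_HALT, SIG_FAIL) → (M_PICK, spin_cw)
try SIG_NEAR: (M_HALT, SIG_NEAR) → (M_NAV, announce)  ← matches
try SIG_LOST: (M_HALT, SIG_LOST) → (M_HOME, motors_off)

SIG_NEAR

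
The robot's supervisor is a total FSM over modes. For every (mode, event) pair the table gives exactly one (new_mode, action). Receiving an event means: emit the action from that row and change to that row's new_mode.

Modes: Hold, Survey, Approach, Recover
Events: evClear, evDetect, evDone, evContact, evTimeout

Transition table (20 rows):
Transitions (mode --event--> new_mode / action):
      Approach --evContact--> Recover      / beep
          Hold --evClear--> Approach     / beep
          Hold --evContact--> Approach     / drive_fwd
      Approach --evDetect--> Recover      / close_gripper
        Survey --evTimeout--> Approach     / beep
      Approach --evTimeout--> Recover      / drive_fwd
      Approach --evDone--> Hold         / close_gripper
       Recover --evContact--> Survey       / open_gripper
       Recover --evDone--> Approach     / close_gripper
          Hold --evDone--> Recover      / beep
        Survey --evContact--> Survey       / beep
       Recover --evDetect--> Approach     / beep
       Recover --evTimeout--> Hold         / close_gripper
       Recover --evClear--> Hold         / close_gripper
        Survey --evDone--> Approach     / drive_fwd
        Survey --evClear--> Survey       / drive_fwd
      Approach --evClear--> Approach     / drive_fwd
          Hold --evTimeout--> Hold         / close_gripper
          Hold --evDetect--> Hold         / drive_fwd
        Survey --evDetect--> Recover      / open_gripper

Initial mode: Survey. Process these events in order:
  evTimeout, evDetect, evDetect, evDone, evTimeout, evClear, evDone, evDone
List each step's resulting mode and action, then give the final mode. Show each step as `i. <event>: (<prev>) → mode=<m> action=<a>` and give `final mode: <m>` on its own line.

final mode: Recover

1. evTimeout: (Survey) → mode=Approach action=beep
2. evDetect: (Approach) → mode=Recover action=close_gripper
3. evDetect: (Recover) → mode=Approach action=beep
4. evDone: (Approach) → mode=Hold action=close_gripper
5. evTimeout: (Hold) → mode=Hold action=close_gripper
6. evClear: (Hold) → mode=Approach action=beep
7. evDone: (Approach) → mode=Hold action=close_gripper
8. evDone: (Hold) → mode=Recover action=beep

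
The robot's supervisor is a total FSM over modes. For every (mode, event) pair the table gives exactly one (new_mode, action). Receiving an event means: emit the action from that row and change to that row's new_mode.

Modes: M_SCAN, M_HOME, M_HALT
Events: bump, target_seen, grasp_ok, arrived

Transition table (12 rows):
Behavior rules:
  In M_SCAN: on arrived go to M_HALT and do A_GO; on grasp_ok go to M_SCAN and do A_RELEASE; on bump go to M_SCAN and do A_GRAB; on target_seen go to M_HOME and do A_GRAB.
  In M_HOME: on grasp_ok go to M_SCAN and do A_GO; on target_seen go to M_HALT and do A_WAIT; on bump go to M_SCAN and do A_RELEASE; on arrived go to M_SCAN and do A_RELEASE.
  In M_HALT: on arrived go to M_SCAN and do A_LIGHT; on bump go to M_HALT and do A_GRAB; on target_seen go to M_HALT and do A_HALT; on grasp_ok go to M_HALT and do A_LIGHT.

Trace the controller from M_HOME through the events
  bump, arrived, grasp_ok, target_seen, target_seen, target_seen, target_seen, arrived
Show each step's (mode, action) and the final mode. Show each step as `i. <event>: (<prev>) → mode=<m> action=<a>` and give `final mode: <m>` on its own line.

1. bump: (M_HOME) → mode=M_SCAN action=A_RELEASE
2. arrived: (M_SCAN) → mode=M_HALT action=A_GO
3. grasp_ok: (M_HALT) → mode=M_HALT action=A_LIGHT
4. target_seen: (M_HALT) → mode=M_HALT action=A_HALT
5. target_seen: (M_HALT) → mode=M_HALT action=A_HALT
6. target_seen: (M_HALT) → mode=M_HALT action=A_HALT
7. target_seen: (M_HALT) → mode=M_HALT action=A_HALT
8. arrived: (M_HALT) → mode=M_SCAN action=A_LIGHT

final mode: M_SCAN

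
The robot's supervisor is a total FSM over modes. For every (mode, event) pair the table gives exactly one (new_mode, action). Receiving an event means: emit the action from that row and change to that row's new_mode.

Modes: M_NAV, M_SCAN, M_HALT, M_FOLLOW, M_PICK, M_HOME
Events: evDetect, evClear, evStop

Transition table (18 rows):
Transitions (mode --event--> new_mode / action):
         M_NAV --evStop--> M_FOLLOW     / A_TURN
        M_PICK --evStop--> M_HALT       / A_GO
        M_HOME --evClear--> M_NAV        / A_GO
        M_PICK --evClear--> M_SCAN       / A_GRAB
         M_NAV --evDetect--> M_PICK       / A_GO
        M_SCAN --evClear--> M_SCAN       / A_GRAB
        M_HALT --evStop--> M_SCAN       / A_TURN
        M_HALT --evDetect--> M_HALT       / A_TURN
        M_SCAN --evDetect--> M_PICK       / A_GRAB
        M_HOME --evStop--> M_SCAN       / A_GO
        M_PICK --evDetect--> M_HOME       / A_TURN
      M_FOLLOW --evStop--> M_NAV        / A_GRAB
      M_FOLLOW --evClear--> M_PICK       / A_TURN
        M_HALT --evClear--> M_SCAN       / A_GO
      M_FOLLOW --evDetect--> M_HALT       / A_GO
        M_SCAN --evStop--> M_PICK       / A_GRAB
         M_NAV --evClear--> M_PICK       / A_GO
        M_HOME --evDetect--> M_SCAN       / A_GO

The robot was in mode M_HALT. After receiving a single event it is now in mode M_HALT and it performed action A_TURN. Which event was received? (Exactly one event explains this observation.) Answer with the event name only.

evDetect

try evDetect: (M_HALT, evDetect) → (M_HALT, A_TURN)  ← matches
try evClear: (M_HALT, evClear) → (M_SCAN, A_GO)
try evStop: (M_HALT, evStop) → (M_SCAN, A_TURN)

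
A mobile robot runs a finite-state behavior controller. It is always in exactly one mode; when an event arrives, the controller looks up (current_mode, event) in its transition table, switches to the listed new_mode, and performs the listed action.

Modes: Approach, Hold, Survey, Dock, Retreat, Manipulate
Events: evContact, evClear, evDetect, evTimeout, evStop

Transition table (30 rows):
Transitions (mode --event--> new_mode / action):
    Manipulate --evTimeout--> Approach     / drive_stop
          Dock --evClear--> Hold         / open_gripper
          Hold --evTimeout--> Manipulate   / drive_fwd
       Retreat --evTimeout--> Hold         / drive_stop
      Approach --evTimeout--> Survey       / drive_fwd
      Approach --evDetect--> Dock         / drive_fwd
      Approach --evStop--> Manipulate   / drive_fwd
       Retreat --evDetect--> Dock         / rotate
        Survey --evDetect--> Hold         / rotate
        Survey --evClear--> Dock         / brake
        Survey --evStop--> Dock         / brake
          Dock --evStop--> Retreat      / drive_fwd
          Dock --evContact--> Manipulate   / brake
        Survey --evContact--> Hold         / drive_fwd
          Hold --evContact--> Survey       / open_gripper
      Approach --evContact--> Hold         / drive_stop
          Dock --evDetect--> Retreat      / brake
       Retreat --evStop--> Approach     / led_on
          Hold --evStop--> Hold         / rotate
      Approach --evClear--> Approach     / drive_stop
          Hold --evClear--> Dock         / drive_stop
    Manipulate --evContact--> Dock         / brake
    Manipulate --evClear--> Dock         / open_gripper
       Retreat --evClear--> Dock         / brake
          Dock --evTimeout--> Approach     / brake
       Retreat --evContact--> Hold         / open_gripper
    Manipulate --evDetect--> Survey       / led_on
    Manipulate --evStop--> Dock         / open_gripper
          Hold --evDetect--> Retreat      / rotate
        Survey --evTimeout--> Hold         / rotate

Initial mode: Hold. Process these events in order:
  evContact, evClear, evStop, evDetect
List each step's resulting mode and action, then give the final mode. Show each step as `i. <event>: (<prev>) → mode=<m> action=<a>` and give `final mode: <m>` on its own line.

final mode: Dock

1. evContact: (Hold) → mode=Survey action=open_gripper
2. evClear: (Survey) → mode=Dock action=brake
3. evStop: (Dock) → mode=Retreat action=drive_fwd
4. evDetect: (Retreat) → mode=Dock action=rotate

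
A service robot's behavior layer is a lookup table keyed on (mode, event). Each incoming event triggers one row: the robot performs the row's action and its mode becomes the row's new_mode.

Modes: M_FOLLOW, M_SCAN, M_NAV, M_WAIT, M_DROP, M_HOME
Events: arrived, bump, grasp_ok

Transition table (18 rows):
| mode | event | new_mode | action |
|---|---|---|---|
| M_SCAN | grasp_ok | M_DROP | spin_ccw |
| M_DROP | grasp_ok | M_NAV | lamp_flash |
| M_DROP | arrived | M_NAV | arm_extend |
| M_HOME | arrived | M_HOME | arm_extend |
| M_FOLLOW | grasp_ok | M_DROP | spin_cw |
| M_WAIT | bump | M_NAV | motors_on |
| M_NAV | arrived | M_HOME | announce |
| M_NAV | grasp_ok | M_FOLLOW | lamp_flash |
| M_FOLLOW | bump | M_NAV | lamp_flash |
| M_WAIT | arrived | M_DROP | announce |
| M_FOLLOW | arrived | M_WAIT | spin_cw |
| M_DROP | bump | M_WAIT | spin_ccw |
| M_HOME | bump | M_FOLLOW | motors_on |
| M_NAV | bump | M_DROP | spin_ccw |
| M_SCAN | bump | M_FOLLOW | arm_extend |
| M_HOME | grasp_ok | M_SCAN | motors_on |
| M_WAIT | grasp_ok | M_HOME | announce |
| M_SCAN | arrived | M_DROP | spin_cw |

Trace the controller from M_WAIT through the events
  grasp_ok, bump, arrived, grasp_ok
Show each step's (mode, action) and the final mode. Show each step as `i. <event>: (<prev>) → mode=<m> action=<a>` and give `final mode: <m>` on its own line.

final mode: M_HOME

1. grasp_ok: (M_WAIT) → mode=M_HOME action=announce
2. bump: (M_HOME) → mode=M_FOLLOW action=motors_on
3. arrived: (M_FOLLOW) → mode=M_WAIT action=spin_cw
4. grasp_ok: (M_WAIT) → mode=M_HOME action=announce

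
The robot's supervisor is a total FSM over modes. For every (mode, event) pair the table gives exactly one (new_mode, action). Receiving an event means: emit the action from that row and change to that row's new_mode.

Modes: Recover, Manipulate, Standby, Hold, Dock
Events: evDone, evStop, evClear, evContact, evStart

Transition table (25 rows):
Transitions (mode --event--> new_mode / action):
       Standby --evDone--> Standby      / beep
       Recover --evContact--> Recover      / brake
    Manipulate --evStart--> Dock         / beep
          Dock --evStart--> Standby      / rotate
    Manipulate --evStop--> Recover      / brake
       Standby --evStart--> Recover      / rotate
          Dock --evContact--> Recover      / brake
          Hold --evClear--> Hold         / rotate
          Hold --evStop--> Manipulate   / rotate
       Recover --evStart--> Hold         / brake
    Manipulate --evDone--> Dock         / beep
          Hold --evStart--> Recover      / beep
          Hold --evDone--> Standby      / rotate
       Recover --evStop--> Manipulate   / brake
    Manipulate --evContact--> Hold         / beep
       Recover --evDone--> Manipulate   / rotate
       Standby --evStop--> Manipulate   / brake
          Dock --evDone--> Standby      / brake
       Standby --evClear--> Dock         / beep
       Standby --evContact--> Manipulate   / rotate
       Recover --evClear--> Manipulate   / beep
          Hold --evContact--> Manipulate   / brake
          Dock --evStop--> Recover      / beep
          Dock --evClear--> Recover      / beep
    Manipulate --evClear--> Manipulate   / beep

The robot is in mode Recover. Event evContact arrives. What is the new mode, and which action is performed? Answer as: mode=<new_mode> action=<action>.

current mode = Recover; filter table to that mode:
  (Recover, evContact) → (Recover, brake)  ← event matches
  (Recover, evStart) → (Hold, brake)
  (Recover, evStop) → (Manipulate, brake)
  (Recover, evDone) → (Manipulate, rotate)
  (Recover, evClear) → (Manipulate, beep)
event = evContact selects (Recover, brake)

mode=Recover action=brake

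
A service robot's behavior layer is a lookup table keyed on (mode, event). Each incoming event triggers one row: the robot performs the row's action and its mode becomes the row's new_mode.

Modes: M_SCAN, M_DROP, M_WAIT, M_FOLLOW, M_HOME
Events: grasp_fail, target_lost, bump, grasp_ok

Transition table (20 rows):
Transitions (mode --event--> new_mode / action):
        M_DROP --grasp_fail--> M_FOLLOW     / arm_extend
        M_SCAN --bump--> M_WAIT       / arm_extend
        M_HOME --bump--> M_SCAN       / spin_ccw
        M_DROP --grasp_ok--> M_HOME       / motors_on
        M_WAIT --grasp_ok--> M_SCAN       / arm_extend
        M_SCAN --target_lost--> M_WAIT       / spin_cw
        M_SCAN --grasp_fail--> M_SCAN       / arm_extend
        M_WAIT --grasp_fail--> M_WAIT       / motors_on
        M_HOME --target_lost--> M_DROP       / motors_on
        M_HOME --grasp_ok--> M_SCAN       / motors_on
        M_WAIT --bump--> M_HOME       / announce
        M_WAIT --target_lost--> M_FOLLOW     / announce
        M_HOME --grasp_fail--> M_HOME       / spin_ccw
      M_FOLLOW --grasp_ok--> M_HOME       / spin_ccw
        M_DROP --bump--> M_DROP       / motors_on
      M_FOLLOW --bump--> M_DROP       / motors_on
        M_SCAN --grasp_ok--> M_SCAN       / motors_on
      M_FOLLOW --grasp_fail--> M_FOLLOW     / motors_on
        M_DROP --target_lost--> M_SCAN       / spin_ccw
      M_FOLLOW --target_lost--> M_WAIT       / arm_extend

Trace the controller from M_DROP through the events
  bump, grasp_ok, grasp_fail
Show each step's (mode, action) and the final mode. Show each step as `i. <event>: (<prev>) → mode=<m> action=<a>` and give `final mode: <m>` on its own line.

1. bump: (M_DROP) → mode=M_DROP action=motors_on
2. grasp_ok: (M_DROP) → mode=M_HOME action=motors_on
3. grasp_fail: (M_HOME) → mode=M_HOME action=spin_ccw

final mode: M_HOME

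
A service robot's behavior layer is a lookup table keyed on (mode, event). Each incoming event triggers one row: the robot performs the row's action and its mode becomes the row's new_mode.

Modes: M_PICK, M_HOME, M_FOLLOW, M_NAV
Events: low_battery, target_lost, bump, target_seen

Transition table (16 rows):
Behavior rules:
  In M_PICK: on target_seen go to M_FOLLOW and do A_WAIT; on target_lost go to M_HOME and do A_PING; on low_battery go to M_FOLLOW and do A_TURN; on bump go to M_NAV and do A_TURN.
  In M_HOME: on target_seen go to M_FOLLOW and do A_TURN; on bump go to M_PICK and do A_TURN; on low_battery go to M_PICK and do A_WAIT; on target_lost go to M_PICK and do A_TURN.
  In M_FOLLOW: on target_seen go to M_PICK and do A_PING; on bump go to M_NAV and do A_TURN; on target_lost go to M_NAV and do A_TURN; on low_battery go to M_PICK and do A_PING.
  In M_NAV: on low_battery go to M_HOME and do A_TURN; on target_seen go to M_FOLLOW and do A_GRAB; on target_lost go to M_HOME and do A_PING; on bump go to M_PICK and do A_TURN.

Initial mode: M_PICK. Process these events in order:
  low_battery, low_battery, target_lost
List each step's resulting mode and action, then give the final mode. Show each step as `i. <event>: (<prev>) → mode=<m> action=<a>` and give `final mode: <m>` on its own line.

final mode: M_HOME

1. low_battery: (M_PICK) → mode=M_FOLLOW action=A_TURN
2. low_battery: (M_FOLLOW) → mode=M_PICK action=A_PING
3. target_lost: (M_PICK) → mode=M_HOME action=A_PING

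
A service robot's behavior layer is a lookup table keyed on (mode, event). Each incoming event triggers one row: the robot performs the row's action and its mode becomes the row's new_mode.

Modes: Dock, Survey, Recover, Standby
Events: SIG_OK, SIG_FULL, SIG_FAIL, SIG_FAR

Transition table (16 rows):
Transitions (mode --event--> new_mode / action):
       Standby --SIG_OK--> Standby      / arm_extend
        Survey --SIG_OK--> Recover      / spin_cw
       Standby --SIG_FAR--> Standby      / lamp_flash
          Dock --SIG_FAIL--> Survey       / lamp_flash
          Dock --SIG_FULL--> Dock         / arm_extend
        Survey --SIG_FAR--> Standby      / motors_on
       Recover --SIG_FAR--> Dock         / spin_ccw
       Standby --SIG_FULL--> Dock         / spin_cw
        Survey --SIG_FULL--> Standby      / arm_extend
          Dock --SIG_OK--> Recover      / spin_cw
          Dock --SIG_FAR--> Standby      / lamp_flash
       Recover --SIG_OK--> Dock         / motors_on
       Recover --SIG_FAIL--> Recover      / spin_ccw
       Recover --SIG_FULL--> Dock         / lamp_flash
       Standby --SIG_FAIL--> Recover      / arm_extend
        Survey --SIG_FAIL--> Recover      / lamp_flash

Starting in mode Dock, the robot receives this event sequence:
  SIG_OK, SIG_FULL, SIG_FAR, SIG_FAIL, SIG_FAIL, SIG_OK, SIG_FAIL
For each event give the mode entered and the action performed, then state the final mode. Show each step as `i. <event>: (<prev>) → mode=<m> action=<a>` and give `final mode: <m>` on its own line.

final mode: Survey

1. SIG_OK: (Dock) → mode=Recover action=spin_cw
2. SIG_FULL: (Recover) → mode=Dock action=lamp_flash
3. SIG_FAR: (Dock) → mode=Standby action=lamp_flash
4. SIG_FAIL: (Standby) → mode=Recover action=arm_extend
5. SIG_FAIL: (Recover) → mode=Recover action=spin_ccw
6. SIG_OK: (Recover) → mode=Dock action=motors_on
7. SIG_FAIL: (Dock) → mode=Survey action=lamp_flash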